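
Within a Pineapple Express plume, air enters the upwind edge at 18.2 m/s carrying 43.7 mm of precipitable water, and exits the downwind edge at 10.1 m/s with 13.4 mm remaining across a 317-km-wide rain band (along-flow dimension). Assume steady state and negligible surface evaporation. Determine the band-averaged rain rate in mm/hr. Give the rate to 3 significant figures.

R ≈ 7.50 mm/hr

Column moisture flux per unit crosswind length is F = V × PW.
Inflow: F_in = 18.2 × 43.7 = 795.34 mm·m/s
Outflow: F_out = 10.1 × 13.4 = 135.34 mm·m/s
Steady-state rate R = (F_in − F_out)/L = (795.34 − 135.34) / 317000 m = 2.082e-03 mm/s.
R = 2.082e-03 × 3600 = 7.50 mm/hr.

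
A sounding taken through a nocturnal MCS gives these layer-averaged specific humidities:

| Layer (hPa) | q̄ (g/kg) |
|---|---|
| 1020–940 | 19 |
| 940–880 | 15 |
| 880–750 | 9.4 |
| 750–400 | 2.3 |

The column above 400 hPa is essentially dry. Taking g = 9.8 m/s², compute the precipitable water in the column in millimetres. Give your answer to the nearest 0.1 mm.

PW ≈ 45.4 mm

Precipitable water is the column-integrated vapour mass per unit area: PW = (1/g) Σ q̄ Δp, with q in kg/kg and Δp in Pa (1 kg/m² of water = 1 mm).
Layer 1020–940 hPa: Δp = 80 hPa = 8000 Pa, q̄ = 0.019 kg/kg → 0.019 × 8000 / 9.8 = 15.51 mm
Layer 940–880 hPa: Δp = 60 hPa = 6000 Pa, q̄ = 0.015 kg/kg → 0.015 × 6000 / 9.8 = 9.18 mm
Layer 880–750 hPa: Δp = 130 hPa = 13000 Pa, q̄ = 0.0094 kg/kg → 0.0094 × 13000 / 9.8 = 12.47 mm
Layer 750–400 hPa: Δp = 350 hPa = 35000 Pa, q̄ = 0.0023 kg/kg → 0.0023 × 35000 / 9.8 = 8.21 mm
PW = 15.51 + 9.18 + 12.47 + 8.21 = 45.37 ≈ 45.4 mm.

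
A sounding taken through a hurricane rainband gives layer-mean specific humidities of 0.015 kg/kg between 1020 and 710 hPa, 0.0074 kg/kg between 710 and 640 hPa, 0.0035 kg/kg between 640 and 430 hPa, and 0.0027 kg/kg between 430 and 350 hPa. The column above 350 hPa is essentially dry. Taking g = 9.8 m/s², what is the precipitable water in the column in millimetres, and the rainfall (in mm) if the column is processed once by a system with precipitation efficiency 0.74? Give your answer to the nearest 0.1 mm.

PW ≈ 62.4 mm; rainfall ≈ 46.2 mm

Precipitable water is the column-integrated vapour mass per unit area: PW = (1/g) Σ q̄ Δp, with q in kg/kg and Δp in Pa (1 kg/m² of water = 1 mm).
Layer 1020–710 hPa: Δp = 310 hPa = 31000 Pa, q̄ = 0.015 kg/kg → 0.015 × 31000 / 9.8 = 47.45 mm
Layer 710–640 hPa: Δp = 70 hPa = 7000 Pa, q̄ = 0.0074 kg/kg → 0.0074 × 7000 / 9.8 = 5.29 mm
Layer 640–430 hPa: Δp = 210 hPa = 21000 Pa, q̄ = 0.0035 kg/kg → 0.0035 × 21000 / 9.8 = 7.50 mm
Layer 430–350 hPa: Δp = 80 hPa = 8000 Pa, q̄ = 0.0027 kg/kg → 0.0027 × 8000 / 9.8 = 2.20 mm
PW = 47.45 + 5.29 + 7.50 + 2.20 = 62.44 ≈ 62.4 mm.
Rainfall = ε × PW = 0.74 × 62.4 = 46.2 mm.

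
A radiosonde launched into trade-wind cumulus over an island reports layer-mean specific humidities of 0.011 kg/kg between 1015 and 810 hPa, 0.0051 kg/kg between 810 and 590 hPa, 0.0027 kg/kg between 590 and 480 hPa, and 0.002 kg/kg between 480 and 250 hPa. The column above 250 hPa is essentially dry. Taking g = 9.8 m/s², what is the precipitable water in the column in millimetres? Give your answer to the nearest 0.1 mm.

Precipitable water is the column-integrated vapour mass per unit area: PW = (1/g) Σ q̄ Δp, with q in kg/kg and Δp in Pa (1 kg/m² of water = 1 mm).
Layer 1015–810 hPa: Δp = 205 hPa = 20500 Pa, q̄ = 0.011 kg/kg → 0.011 × 20500 / 9.8 = 23.01 mm
Layer 810–590 hPa: Δp = 220 hPa = 22000 Pa, q̄ = 0.0051 kg/kg → 0.0051 × 22000 / 9.8 = 11.45 mm
Layer 590–480 hPa: Δp = 110 hPa = 11000 Pa, q̄ = 0.0027 kg/kg → 0.0027 × 11000 / 9.8 = 3.03 mm
Layer 480–250 hPa: Δp = 230 hPa = 23000 Pa, q̄ = 0.002 kg/kg → 0.002 × 23000 / 9.8 = 4.69 mm
PW = 23.01 + 11.45 + 3.03 + 4.69 = 42.18 ≈ 42.2 mm.

PW ≈ 42.2 mm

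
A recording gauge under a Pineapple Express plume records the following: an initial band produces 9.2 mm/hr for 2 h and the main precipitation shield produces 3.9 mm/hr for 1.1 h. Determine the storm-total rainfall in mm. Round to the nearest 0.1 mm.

total ≈ 22.7 mm

Total = Σ Rᵢ Δtᵢ = 9.2 × 2 + 3.9 × 1.1
      = 18.4 + 4.29 = 22.7 mm.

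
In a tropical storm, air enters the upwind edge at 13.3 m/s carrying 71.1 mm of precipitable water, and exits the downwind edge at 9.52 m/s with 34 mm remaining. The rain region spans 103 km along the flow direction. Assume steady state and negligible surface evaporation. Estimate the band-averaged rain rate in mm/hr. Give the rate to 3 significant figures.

Column moisture flux per unit crosswind length is F = V × PW.
Inflow: F_in = 13.3 × 71.1 = 945.63 mm·m/s
Outflow: F_out = 9.52 × 34 = 323.68 mm·m/s
Steady-state rate R = (F_in − F_out)/L = (945.63 − 323.68) / 103000 m = 6.038e-03 mm/s.
R = 6.038e-03 × 3600 = 21.7 mm/hr.

R ≈ 21.7 mm/hr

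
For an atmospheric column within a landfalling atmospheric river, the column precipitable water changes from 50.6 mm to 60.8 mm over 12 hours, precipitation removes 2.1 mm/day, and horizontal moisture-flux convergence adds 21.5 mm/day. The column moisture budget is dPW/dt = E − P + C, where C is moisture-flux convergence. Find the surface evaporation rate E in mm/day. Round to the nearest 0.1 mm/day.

dPW/dt = (60.8 − 50.6) mm / (12/24 day) = +20.400 mm/day.
E = dPW/dt + P − C = (+20.400) + 2.1 − (21.5) = 1.0 mm/day.

E ≈ 1.0 mm/day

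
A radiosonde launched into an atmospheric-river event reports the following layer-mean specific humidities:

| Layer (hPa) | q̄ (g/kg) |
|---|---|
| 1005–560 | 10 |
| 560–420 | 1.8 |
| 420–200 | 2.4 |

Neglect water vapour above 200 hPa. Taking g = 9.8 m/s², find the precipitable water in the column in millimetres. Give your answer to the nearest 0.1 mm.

PW ≈ 53.4 mm

Precipitable water is the column-integrated vapour mass per unit area: PW = (1/g) Σ q̄ Δp, with q in kg/kg and Δp in Pa (1 kg/m² of water = 1 mm).
Layer 1005–560 hPa: Δp = 445 hPa = 44500 Pa, q̄ = 0.01 kg/kg → 0.01 × 44500 / 9.8 = 45.41 mm
Layer 560–420 hPa: Δp = 140 hPa = 14000 Pa, q̄ = 0.0018 kg/kg → 0.0018 × 14000 / 9.8 = 2.57 mm
Layer 420–200 hPa: Δp = 220 hPa = 22000 Pa, q̄ = 0.0024 kg/kg → 0.0024 × 22000 / 9.8 = 5.39 mm
PW = 45.41 + 2.57 + 5.39 = 53.37 ≈ 53.4 mm.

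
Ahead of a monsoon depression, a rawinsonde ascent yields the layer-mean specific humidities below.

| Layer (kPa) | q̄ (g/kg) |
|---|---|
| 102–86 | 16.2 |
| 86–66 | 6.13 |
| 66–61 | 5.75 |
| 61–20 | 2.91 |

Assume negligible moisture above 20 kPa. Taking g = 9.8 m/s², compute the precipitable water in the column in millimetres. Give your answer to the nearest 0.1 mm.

Precipitable water is the column-integrated vapour mass per unit area: PW = (1/g) Σ q̄ Δp, with q in kg/kg and Δp in Pa (1 kg/m² of water = 1 mm).
Layer 102–86 kPa: Δp = 160 hPa = 16000 Pa, q̄ = 0.0162 kg/kg → 0.0162 × 16000 / 9.8 = 26.45 mm
Layer 86–66 kPa: Δp = 200 hPa = 20000 Pa, q̄ = 0.00613 kg/kg → 0.00613 × 20000 / 9.8 = 12.51 mm
Layer 66–61 kPa: Δp = 50 hPa = 5000 Pa, q̄ = 0.00575 kg/kg → 0.00575 × 5000 / 9.8 = 2.93 mm
Layer 61–20 kPa: Δp = 410 hPa = 41000 Pa, q̄ = 0.00291 kg/kg → 0.00291 × 41000 / 9.8 = 12.17 mm
PW = 26.45 + 12.51 + 2.93 + 12.17 = 54.06 ≈ 54.1 mm.

PW ≈ 54.1 mm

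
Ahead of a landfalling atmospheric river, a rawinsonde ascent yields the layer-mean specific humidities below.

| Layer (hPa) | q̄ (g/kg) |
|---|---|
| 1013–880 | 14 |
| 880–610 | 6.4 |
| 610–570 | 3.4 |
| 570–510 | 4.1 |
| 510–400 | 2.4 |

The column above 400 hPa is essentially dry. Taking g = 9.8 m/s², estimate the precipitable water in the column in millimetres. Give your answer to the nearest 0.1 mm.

PW ≈ 43.2 mm

Precipitable water is the column-integrated vapour mass per unit area: PW = (1/g) Σ q̄ Δp, with q in kg/kg and Δp in Pa (1 kg/m² of water = 1 mm).
Layer 1013–880 hPa: Δp = 133 hPa = 13300 Pa, q̄ = 0.014 kg/kg → 0.014 × 13300 / 9.8 = 19.00 mm
Layer 880–610 hPa: Δp = 270 hPa = 27000 Pa, q̄ = 0.0064 kg/kg → 0.0064 × 27000 / 9.8 = 17.63 mm
Layer 610–570 hPa: Δp = 40 hPa = 4000 Pa, q̄ = 0.0034 kg/kg → 0.0034 × 4000 / 9.8 = 1.39 mm
Layer 570–510 hPa: Δp = 60 hPa = 6000 Pa, q̄ = 0.0041 kg/kg → 0.0041 × 6000 / 9.8 = 2.51 mm
Layer 510–400 hPa: Δp = 110 hPa = 11000 Pa, q̄ = 0.0024 kg/kg → 0.0024 × 11000 / 9.8 = 2.69 mm
PW = 19.00 + 17.63 + 1.39 + 2.51 + 2.69 = 43.22 ≈ 43.2 mm.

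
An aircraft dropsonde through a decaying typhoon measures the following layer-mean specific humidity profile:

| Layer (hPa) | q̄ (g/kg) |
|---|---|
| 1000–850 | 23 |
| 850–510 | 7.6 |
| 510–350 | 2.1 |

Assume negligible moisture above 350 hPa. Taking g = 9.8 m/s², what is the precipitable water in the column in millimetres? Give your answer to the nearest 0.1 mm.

PW ≈ 65.0 mm

Precipitable water is the column-integrated vapour mass per unit area: PW = (1/g) Σ q̄ Δp, with q in kg/kg and Δp in Pa (1 kg/m² of water = 1 mm).
Layer 1000–850 hPa: Δp = 150 hPa = 15000 Pa, q̄ = 0.023 kg/kg → 0.023 × 15000 / 9.8 = 35.20 mm
Layer 850–510 hPa: Δp = 340 hPa = 34000 Pa, q̄ = 0.0076 kg/kg → 0.0076 × 34000 / 9.8 = 26.37 mm
Layer 510–350 hPa: Δp = 160 hPa = 16000 Pa, q̄ = 0.0021 kg/kg → 0.0021 × 16000 / 9.8 = 3.43 mm
PW = 35.20 + 26.37 + 3.43 = 65.00 ≈ 65.0 mm.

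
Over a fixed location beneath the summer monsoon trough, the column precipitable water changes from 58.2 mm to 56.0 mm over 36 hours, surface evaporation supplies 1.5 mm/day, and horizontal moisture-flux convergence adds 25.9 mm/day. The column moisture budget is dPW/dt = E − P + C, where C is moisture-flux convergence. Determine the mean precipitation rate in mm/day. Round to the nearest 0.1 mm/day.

P ≈ 28.9 mm/day

dPW/dt = (56.0 − 58.2) mm / (36/24 day) = -1.467 mm/day.
P = E + C − dPW/dt = 1.5 + (25.9) − (-1.467) = 28.9 mm/day.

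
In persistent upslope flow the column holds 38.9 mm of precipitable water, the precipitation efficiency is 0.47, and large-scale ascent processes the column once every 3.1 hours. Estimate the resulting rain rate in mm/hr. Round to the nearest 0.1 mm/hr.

R ≈ 5.9 mm/hr

Each overturning extracts ε × PW = 0.47 × 38.9 = 18.283 mm.
Rate = ε·PW / τ = 18.283 / 3.1 h = 5.9 mm/hr.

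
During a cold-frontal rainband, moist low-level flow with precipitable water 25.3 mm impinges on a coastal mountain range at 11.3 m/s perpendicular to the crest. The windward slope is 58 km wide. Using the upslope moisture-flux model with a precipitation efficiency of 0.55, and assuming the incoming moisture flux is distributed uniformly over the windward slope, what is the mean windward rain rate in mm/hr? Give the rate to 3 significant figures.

R ≈ 9.76 mm/hr

Incoming column moisture flux per unit ridge length: F = V × PW = 11.3 × 25.3 = 285.89 mm·m/s.
Spread over the 58 km slope with efficiency ε = 0.55: R = ε·F/W = 0.55 × 285.89 / 58000 m = 2.711e-03 mm/s.
R = 2.711e-03 × 3600 = 9.76 mm/hr.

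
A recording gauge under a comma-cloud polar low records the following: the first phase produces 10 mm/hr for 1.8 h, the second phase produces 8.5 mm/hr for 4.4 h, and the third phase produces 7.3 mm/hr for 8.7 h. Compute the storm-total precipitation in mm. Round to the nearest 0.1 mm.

total ≈ 118.9 mm

Total = Σ Rᵢ Δtᵢ = 10 × 1.8 + 8.5 × 4.4 + 7.3 × 8.7
      = 18 + 37.4 + 63.51 = 118.9 mm.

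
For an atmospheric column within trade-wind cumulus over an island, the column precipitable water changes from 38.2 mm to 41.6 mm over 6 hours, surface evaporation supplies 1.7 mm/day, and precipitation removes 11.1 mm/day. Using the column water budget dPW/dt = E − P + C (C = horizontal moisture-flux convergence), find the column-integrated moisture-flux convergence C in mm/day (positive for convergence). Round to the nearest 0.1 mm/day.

dPW/dt = (41.6 − 38.2) mm / (6/24 day) = +13.600 mm/day.
C = dPW/dt − E + P = (+13.600) − 1.7 + 11.1 = 23.0 mm/day.

C ≈ 23.0 mm/day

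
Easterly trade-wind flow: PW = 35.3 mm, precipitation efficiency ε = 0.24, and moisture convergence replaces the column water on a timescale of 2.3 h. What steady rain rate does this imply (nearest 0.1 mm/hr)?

R ≈ 3.7 mm/hr

Each overturning extracts ε × PW = 0.24 × 35.3 = 8.472 mm.
Rate = ε·PW / τ = 8.472 / 2.3 h = 3.7 mm/hr.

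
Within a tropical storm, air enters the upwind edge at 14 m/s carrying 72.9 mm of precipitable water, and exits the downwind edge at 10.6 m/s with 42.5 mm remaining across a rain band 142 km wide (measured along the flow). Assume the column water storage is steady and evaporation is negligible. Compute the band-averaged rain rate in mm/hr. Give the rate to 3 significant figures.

R ≈ 14.5 mm/hr

Column moisture flux per unit crosswind length is F = V × PW.
Inflow: F_in = 14 × 72.9 = 1020.6 mm·m/s
Outflow: F_out = 10.6 × 42.5 = 450.5 mm·m/s
Steady-state rate R = (F_in − F_out)/L = (1020.6 − 450.5) / 142000 m = 4.015e-03 mm/s.
R = 4.015e-03 × 3600 = 14.5 mm/hr.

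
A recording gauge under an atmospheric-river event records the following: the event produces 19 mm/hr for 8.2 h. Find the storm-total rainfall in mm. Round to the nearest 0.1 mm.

Total = Σ Rᵢ Δtᵢ = 19 × 8.2
      = 155.8 = 155.8 mm.

total ≈ 155.8 mm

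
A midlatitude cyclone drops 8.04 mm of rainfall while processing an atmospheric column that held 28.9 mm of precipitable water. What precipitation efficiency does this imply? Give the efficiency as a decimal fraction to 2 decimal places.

ε = rainfall / PW = 8.04 / 28.9 = 0.28.

ε ≈ 0.28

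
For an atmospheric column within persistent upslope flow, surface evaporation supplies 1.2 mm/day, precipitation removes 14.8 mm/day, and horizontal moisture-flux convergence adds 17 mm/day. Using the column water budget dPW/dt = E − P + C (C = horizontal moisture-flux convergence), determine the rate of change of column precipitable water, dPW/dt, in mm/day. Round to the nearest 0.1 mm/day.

dPW/dt ≈ 3.4 mm/day

dPW/dt = E − P + C = 1.2 − 14.8 + (17) = 3.4 mm/day.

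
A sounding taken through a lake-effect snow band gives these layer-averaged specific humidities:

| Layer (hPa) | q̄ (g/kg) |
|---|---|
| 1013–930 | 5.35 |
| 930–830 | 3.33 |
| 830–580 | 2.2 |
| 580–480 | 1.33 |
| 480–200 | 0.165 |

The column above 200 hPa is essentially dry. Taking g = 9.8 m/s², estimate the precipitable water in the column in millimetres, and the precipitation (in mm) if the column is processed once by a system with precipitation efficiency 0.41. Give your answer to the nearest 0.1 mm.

Precipitable water is the column-integrated vapour mass per unit area: PW = (1/g) Σ q̄ Δp, with q in kg/kg and Δp in Pa (1 kg/m² of water = 1 mm).
Layer 1013–930 hPa: Δp = 83 hPa = 8300 Pa, q̄ = 0.00535 kg/kg → 0.00535 × 8300 / 9.8 = 4.53 mm
Layer 930–830 hPa: Δp = 100 hPa = 10000 Pa, q̄ = 0.00333 kg/kg → 0.00333 × 10000 / 9.8 = 3.40 mm
Layer 830–580 hPa: Δp = 250 hPa = 25000 Pa, q̄ = 0.0022 kg/kg → 0.0022 × 25000 / 9.8 = 5.61 mm
Layer 580–480 hPa: Δp = 100 hPa = 10000 Pa, q̄ = 0.00133 kg/kg → 0.00133 × 10000 / 9.8 = 1.36 mm
Layer 480–200 hPa: Δp = 280 hPa = 28000 Pa, q̄ = 0.000165 kg/kg → 0.000165 × 28000 / 9.8 = 0.47 mm
PW = 4.53 + 3.40 + 5.61 + 1.36 + 0.47 = 15.37 ≈ 15.4 mm.
Precipitation = ε × PW = 0.41 × 15.4 = 6.3 mm.

PW ≈ 15.4 mm; precipitation ≈ 6.3 mm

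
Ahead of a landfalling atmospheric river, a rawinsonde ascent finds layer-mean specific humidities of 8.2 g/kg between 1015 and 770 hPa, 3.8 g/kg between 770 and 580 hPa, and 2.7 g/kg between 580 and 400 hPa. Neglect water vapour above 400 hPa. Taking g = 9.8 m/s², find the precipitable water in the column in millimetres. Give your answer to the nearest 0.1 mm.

PW ≈ 32.8 mm

Precipitable water is the column-integrated vapour mass per unit area: PW = (1/g) Σ q̄ Δp, with q in kg/kg and Δp in Pa (1 kg/m² of water = 1 mm).
Layer 1015–770 hPa: Δp = 245 hPa = 24500 Pa, q̄ = 0.0082 kg/kg → 0.0082 × 24500 / 9.8 = 20.50 mm
Layer 770–580 hPa: Δp = 190 hPa = 19000 Pa, q̄ = 0.0038 kg/kg → 0.0038 × 19000 / 9.8 = 7.37 mm
Layer 580–400 hPa: Δp = 180 hPa = 18000 Pa, q̄ = 0.0027 kg/kg → 0.0027 × 18000 / 9.8 = 4.96 mm
PW = 20.50 + 7.37 + 4.96 = 32.83 ≈ 32.8 mm.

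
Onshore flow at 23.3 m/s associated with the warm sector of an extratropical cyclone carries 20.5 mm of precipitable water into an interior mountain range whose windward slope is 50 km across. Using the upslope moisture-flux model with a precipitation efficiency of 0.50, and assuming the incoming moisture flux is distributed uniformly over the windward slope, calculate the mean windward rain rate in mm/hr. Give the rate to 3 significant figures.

Incoming column moisture flux per unit ridge length: F = V × PW = 23.3 × 20.5 = 477.65 mm·m/s.
Spread over the 50 km slope with efficiency ε = 0.50: R = ε·F/W = 0.50 × 477.65 / 50000 m = 4.777e-03 mm/s.
R = 4.777e-03 × 3600 = 17.2 mm/hr.

R ≈ 17.2 mm/hr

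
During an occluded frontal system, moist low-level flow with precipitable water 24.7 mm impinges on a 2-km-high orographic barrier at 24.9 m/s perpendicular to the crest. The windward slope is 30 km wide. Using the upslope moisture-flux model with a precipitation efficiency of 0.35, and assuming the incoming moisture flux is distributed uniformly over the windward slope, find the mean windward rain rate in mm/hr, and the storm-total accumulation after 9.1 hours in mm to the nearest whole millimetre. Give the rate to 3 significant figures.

Incoming column moisture flux per unit ridge length: F = V × PW = 24.9 × 24.7 = 615.03 mm·m/s.
Spread over the 30 km slope with efficiency ε = 0.35: R = ε·F/W = 0.35 × 615.03 / 30000 m = 7.175e-03 mm/s.
R = 7.175e-03 × 3600 = 25.8 mm/hr.
Over 9.1 h: total = 25.8 × 9.1 = 234.78 ≈ 235 mm.

R ≈ 25.8 mm/hr; total ≈ 235 mm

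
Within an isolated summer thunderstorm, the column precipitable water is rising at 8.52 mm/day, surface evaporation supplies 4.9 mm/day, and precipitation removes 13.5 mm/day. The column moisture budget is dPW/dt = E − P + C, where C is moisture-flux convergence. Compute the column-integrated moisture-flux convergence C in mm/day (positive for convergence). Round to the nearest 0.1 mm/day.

dPW/dt = +8.52 mm/day.
C = dPW/dt − E + P = (+8.52) − 4.9 + 13.5 = 17.1 mm/day.

C ≈ 17.1 mm/day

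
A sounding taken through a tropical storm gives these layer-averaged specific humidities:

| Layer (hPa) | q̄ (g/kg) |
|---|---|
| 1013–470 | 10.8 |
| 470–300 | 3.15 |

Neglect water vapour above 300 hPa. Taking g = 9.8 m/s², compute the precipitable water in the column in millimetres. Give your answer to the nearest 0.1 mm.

PW ≈ 65.3 mm

Precipitable water is the column-integrated vapour mass per unit area: PW = (1/g) Σ q̄ Δp, with q in kg/kg and Δp in Pa (1 kg/m² of water = 1 mm).
Layer 1013–470 hPa: Δp = 543 hPa = 54300 Pa, q̄ = 0.0108 kg/kg → 0.0108 × 54300 / 9.8 = 59.84 mm
Layer 470–300 hPa: Δp = 170 hPa = 17000 Pa, q̄ = 0.00315 kg/kg → 0.00315 × 17000 / 9.8 = 5.46 mm
PW = 59.84 + 5.46 = 65.30 ≈ 65.3 mm.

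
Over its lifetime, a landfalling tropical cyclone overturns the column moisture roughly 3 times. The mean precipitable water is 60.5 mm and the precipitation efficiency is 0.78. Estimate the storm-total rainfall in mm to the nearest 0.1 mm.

rainfall ≈ 141.6 mm

Each cycle deposits ε × PW = 0.78 × 60.5 = 47.19 mm.
Over 3 cycles: 3 × 47.19 = 141.6 mm.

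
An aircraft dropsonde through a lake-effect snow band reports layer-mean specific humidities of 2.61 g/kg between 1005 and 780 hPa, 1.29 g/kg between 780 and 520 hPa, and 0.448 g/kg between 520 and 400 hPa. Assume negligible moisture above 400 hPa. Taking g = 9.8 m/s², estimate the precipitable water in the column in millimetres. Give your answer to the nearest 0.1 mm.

Precipitable water is the column-integrated vapour mass per unit area: PW = (1/g) Σ q̄ Δp, with q in kg/kg and Δp in Pa (1 kg/m² of water = 1 mm).
Layer 1005–780 hPa: Δp = 225 hPa = 22500 Pa, q̄ = 0.00261 kg/kg → 0.00261 × 22500 / 9.8 = 5.99 mm
Layer 780–520 hPa: Δp = 260 hPa = 26000 Pa, q̄ = 0.00129 kg/kg → 0.00129 × 26000 / 9.8 = 3.42 mm
Layer 520–400 hPa: Δp = 120 hPa = 12000 Pa, q̄ = 0.000448 kg/kg → 0.000448 × 12000 / 9.8 = 0.55 mm
PW = 5.99 + 3.42 + 0.55 = 9.96 ≈ 10.0 mm.

PW ≈ 10.0 mm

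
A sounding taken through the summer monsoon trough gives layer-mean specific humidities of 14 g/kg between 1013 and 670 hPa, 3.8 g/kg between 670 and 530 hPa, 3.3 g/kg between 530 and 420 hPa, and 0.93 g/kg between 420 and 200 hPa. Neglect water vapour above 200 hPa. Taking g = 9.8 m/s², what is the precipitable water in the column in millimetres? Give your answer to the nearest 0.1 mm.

PW ≈ 60.2 mm

Precipitable water is the column-integrated vapour mass per unit area: PW = (1/g) Σ q̄ Δp, with q in kg/kg and Δp in Pa (1 kg/m² of water = 1 mm).
Layer 1013–670 hPa: Δp = 343 hPa = 34300 Pa, q̄ = 0.014 kg/kg → 0.014 × 34300 / 9.8 = 49.00 mm
Layer 670–530 hPa: Δp = 140 hPa = 14000 Pa, q̄ = 0.0038 kg/kg → 0.0038 × 14000 / 9.8 = 5.43 mm
Layer 530–420 hPa: Δp = 110 hPa = 11000 Pa, q̄ = 0.0033 kg/kg → 0.0033 × 11000 / 9.8 = 3.70 mm
Layer 420–200 hPa: Δp = 220 hPa = 22000 Pa, q̄ = 0.00093 kg/kg → 0.00093 × 22000 / 9.8 = 2.09 mm
PW = 49.00 + 5.43 + 3.70 + 2.09 = 60.22 ≈ 60.2 mm.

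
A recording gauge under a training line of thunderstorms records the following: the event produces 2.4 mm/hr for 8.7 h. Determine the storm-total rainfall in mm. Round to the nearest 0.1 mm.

total ≈ 20.9 mm

Total = Σ Rᵢ Δtᵢ = 2.4 × 8.7
      = 20.88 = 20.9 mm.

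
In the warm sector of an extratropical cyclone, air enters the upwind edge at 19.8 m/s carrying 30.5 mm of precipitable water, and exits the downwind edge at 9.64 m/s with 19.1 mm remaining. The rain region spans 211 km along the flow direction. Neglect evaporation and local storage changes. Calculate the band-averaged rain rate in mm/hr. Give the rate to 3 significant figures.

Column moisture flux per unit crosswind length is F = V × PW.
Inflow: F_in = 19.8 × 30.5 = 603.9 mm·m/s
Outflow: F_out = 9.64 × 19.1 = 184.124 mm·m/s
Steady-state rate R = (F_in − F_out)/L = (603.9 − 184.124) / 211000 m = 1.989e-03 mm/s.
R = 1.989e-03 × 3600 = 7.16 mm/hr.

R ≈ 7.16 mm/hr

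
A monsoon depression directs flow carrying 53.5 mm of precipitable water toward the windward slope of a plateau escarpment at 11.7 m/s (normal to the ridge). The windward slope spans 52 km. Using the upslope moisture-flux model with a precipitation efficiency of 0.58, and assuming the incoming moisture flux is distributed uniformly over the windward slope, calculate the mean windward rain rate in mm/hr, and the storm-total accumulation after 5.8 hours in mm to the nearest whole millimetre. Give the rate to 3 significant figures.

Incoming column moisture flux per unit ridge length: F = V × PW = 11.7 × 53.5 = 625.95 mm·m/s.
Spread over the 52 km slope with efficiency ε = 0.58: R = ε·F/W = 0.58 × 625.95 / 52000 m = 6.982e-03 mm/s.
R = 6.982e-03 × 3600 = 25.1 mm/hr.
Over 5.8 h: total = 25.1 × 5.8 = 145.58 ≈ 146 mm.

R ≈ 25.1 mm/hr; total ≈ 146 mm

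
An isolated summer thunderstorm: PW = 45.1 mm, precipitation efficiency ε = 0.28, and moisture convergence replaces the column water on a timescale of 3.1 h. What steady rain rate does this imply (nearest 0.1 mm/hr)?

Each overturning extracts ε × PW = 0.28 × 45.1 = 12.628 mm.
Rate = ε·PW / τ = 12.628 / 3.1 h = 4.1 mm/hr.

R ≈ 4.1 mm/hr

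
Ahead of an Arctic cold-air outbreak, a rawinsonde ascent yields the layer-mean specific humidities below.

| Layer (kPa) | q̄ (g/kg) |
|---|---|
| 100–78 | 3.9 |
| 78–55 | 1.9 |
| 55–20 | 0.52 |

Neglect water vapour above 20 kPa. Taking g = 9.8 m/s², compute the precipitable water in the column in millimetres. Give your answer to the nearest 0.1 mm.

Precipitable water is the column-integrated vapour mass per unit area: PW = (1/g) Σ q̄ Δp, with q in kg/kg and Δp in Pa (1 kg/m² of water = 1 mm).
Layer 100–78 kPa: Δp = 220 hPa = 22000 Pa, q̄ = 0.0039 kg/kg → 0.0039 × 22000 / 9.8 = 8.76 mm
Layer 78–55 kPa: Δp = 230 hPa = 23000 Pa, q̄ = 0.0019 kg/kg → 0.0019 × 23000 / 9.8 = 4.46 mm
Layer 55–20 kPa: Δp = 350 hPa = 35000 Pa, q̄ = 0.00052 kg/kg → 0.00052 × 35000 / 9.8 = 1.86 mm
PW = 8.76 + 4.46 + 1.86 = 15.08 ≈ 15.1 mm.

PW ≈ 15.1 mm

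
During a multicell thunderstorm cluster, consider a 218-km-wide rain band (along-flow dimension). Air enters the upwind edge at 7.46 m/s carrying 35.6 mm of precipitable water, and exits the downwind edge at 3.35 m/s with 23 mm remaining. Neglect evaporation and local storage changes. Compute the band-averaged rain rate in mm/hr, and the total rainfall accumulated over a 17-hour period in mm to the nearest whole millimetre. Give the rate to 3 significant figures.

Column moisture flux per unit crosswind length is F = V × PW.
Inflow: F_in = 7.46 × 35.6 = 265.576 mm·m/s
Outflow: F_out = 3.35 × 23 = 77.05 mm·m/s
Steady-state rate R = (F_in − F_out)/L = (265.576 − 77.05) / 218000 m = 8.648e-04 mm/s.
R = 8.648e-04 × 3600 = 3.11 mm/hr.
Over 17 h: total = 3.11 × 17 = 52.87 ≈ 53 mm.

R ≈ 3.11 mm/hr; total ≈ 53 mm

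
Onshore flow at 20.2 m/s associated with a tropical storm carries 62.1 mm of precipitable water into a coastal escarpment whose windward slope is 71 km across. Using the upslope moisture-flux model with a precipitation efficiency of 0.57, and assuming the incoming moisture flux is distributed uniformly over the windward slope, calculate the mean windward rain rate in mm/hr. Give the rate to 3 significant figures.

R ≈ 36.3 mm/hr

Incoming column moisture flux per unit ridge length: F = V × PW = 20.2 × 62.1 = 1254.42 mm·m/s.
Spread over the 71 km slope with efficiency ε = 0.57: R = ε·F/W = 0.57 × 1254.42 / 71000 m = 1.007e-02 mm/s.
R = 1.007e-02 × 3600 = 36.3 mm/hr.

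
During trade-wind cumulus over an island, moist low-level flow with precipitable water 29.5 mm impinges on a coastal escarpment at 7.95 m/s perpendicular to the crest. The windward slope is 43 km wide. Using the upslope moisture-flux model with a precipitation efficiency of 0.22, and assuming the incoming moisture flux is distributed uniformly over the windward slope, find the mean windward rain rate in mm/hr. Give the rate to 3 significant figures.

R ≈ 4.32 mm/hr

Incoming column moisture flux per unit ridge length: F = V × PW = 7.95 × 29.5 = 234.525 mm·m/s.
Spread over the 43 km slope with efficiency ε = 0.22: R = ε·F/W = 0.22 × 234.525 / 43000 m = 1.200e-03 mm/s.
R = 1.200e-03 × 3600 = 4.32 mm/hr.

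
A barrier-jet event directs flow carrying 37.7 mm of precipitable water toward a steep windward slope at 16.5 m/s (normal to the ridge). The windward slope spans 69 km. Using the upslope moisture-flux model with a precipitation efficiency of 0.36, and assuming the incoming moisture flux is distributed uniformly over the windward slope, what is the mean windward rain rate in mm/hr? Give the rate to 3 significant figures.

Incoming column moisture flux per unit ridge length: F = V × PW = 16.5 × 37.7 = 622.05 mm·m/s.
Spread over the 69 km slope with efficiency ε = 0.36: R = ε·F/W = 0.36 × 622.05 / 69000 m = 3.245e-03 mm/s.
R = 3.245e-03 × 3600 = 11.7 mm/hr.

R ≈ 11.7 mm/hr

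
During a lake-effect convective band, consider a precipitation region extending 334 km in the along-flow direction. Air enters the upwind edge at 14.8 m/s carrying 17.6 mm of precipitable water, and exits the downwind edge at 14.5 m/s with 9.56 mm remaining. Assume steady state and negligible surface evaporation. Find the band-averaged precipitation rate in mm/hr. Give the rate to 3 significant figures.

R ≈ 1.31 mm/hr

Column moisture flux per unit crosswind length is F = V × PW.
Inflow: F_in = 14.8 × 17.6 = 260.48 mm·m/s
Outflow: F_out = 14.5 × 9.56 = 138.62 mm·m/s
Steady-state rate R = (F_in − F_out)/L = (260.48 − 138.62) / 334000 m = 3.649e-04 mm/s.
R = 3.649e-04 × 3600 = 1.31 mm/hr.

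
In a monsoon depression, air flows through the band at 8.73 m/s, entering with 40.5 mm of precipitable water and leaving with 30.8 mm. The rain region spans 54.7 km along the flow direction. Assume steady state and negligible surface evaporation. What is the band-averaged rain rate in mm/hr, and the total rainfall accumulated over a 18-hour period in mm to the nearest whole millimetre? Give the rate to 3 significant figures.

Column moisture flux per unit crosswind length is F = V × PW.
Inflow: F_in = 8.73 × 40.5 = 353.565 mm·m/s
Outflow: F_out = 8.73 × 30.8 = 268.884 mm·m/s
Steady-state rate R = (F_in − F_out)/L = (353.565 − 268.884) / 54700 m = 1.548e-03 mm/s.
R = 1.548e-03 × 3600 = 5.57 mm/hr.
Over 18 h: total = 5.57 × 18 = 100.26 ≈ 100 mm.

R ≈ 5.57 mm/hr; total ≈ 100 mm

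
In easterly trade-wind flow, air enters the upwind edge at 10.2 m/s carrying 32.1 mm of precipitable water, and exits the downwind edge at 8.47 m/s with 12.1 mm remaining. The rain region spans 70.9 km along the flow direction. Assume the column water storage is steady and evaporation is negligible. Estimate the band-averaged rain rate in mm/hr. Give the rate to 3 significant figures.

R ≈ 11.4 mm/hr

Column moisture flux per unit crosswind length is F = V × PW.
Inflow: F_in = 10.2 × 32.1 = 327.42 mm·m/s
Outflow: F_out = 8.47 × 12.1 = 102.487 mm·m/s
Steady-state rate R = (F_in − F_out)/L = (327.42 − 102.487) / 70900 m = 3.173e-03 mm/s.
R = 3.173e-03 × 3600 = 11.4 mm/hr.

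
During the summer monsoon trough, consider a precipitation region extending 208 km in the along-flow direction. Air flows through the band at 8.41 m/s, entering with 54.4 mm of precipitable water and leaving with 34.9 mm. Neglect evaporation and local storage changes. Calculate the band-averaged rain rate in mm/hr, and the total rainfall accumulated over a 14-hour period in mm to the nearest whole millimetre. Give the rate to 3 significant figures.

Column moisture flux per unit crosswind length is F = V × PW.
Inflow: F_in = 8.41 × 54.4 = 457.504 mm·m/s
Outflow: F_out = 8.41 × 34.9 = 293.509 mm·m/s
Steady-state rate R = (F_in − F_out)/L = (457.504 − 293.509) / 208000 m = 7.884e-04 mm/s.
R = 7.884e-04 × 3600 = 2.84 mm/hr.
Over 14 h: total = 2.84 × 14 = 39.76 ≈ 40 mm.

R ≈ 2.84 mm/hr; total ≈ 40 mm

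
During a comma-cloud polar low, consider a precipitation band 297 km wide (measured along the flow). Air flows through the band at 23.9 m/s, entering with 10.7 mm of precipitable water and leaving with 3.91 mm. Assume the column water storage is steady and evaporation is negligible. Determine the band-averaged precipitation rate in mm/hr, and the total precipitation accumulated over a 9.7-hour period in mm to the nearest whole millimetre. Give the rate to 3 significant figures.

R ≈ 1.97 mm/hr; total ≈ 19 mm

Column moisture flux per unit crosswind length is F = V × PW.
Inflow: F_in = 23.9 × 10.7 = 255.73 mm·m/s
Outflow: F_out = 23.9 × 3.91 = 93.449 mm·m/s
Steady-state rate R = (F_in − F_out)/L = (255.73 − 93.449) / 297000 m = 5.464e-04 mm/s.
R = 5.464e-04 × 3600 = 1.97 mm/hr.
Over 9.7 h: total = 1.97 × 9.7 = 19.109 ≈ 19 mm.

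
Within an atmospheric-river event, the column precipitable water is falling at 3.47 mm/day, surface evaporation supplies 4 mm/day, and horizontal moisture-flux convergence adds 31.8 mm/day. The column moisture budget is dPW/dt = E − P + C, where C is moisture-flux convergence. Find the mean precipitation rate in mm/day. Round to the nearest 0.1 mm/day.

dPW/dt = -3.47 mm/day.
P = E + C − dPW/dt = 4 + (31.8) − (-3.47) = 39.3 mm/day.

P ≈ 39.3 mm/day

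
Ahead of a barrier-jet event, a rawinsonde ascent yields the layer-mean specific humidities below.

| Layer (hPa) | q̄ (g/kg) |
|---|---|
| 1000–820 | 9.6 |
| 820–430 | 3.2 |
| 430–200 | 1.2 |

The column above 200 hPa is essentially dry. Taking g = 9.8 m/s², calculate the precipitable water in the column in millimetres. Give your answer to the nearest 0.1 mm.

PW ≈ 33.2 mm

Precipitable water is the column-integrated vapour mass per unit area: PW = (1/g) Σ q̄ Δp, with q in kg/kg and Δp in Pa (1 kg/m² of water = 1 mm).
Layer 1000–820 hPa: Δp = 180 hPa = 18000 Pa, q̄ = 0.0096 kg/kg → 0.0096 × 18000 / 9.8 = 17.63 mm
Layer 820–430 hPa: Δp = 390 hPa = 39000 Pa, q̄ = 0.0032 kg/kg → 0.0032 × 39000 / 9.8 = 12.73 mm
Layer 430–200 hPa: Δp = 230 hPa = 23000 Pa, q̄ = 0.0012 kg/kg → 0.0012 × 23000 / 9.8 = 2.82 mm
PW = 17.63 + 12.73 + 2.82 = 33.18 ≈ 33.2 mm.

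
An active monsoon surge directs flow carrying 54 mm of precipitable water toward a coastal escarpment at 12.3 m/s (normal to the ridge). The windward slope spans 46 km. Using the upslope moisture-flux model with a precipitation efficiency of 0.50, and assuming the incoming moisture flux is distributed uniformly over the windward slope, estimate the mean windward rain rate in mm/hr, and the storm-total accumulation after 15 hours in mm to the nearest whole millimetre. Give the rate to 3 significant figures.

Incoming column moisture flux per unit ridge length: F = V × PW = 12.3 × 54 = 664.2 mm·m/s.
Spread over the 46 km slope with efficiency ε = 0.50: R = ε·F/W = 0.50 × 664.2 / 46000 m = 7.220e-03 mm/s.
R = 7.220e-03 × 3600 = 26.0 mm/hr.
Over 15 h: total = 26.0 × 15 = 390 mm.

R ≈ 26.0 mm/hr; total ≈ 390 mm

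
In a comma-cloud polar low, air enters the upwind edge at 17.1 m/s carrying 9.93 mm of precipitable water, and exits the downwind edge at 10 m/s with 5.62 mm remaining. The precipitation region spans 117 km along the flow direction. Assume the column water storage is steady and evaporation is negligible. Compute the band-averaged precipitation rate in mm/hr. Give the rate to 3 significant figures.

Column moisture flux per unit crosswind length is F = V × PW.
Inflow: F_in = 17.1 × 9.93 = 169.803 mm·m/s
Outflow: F_out = 10 × 5.62 = 56.2 mm·m/s
Steady-state rate R = (F_in − F_out)/L = (169.803 − 56.2) / 117000 m = 9.710e-04 mm/s.
R = 9.710e-04 × 3600 = 3.50 mm/hr.

R ≈ 3.50 mm/hr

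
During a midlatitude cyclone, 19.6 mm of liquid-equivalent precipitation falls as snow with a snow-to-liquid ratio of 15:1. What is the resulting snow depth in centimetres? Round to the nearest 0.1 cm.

snow depth ≈ 29.4 cm

Snow depth = liquid × ratio = 19.6 mm × 15 = 294 mm = 29.4 cm.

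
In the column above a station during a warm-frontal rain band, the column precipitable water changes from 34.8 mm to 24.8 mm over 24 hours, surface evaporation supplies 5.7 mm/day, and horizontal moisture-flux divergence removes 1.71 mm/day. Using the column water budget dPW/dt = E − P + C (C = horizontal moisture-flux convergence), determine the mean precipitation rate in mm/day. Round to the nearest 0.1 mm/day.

dPW/dt = (24.8 − 34.8) mm / (24/24 day) = -10.000 mm/day.
P = E + C − dPW/dt = 5.7 + (-1.71) − (-10.000) = 14.0 mm/day.

P ≈ 14.0 mm/day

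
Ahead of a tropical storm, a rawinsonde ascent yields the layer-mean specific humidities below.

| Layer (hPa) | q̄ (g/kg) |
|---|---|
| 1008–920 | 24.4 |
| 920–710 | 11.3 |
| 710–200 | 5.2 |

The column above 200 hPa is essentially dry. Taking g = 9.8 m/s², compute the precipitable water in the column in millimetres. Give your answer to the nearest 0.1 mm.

PW ≈ 73.2 mm

Precipitable water is the column-integrated vapour mass per unit area: PW = (1/g) Σ q̄ Δp, with q in kg/kg and Δp in Pa (1 kg/m² of water = 1 mm).
Layer 1008–920 hPa: Δp = 88 hPa = 8800 Pa, q̄ = 0.0244 kg/kg → 0.0244 × 8800 / 9.8 = 21.91 mm
Layer 920–710 hPa: Δp = 210 hPa = 21000 Pa, q̄ = 0.0113 kg/kg → 0.0113 × 21000 / 9.8 = 24.21 mm
Layer 710–200 hPa: Δp = 510 hPa = 51000 Pa, q̄ = 0.0052 kg/kg → 0.0052 × 51000 / 9.8 = 27.06 mm
PW = 21.91 + 24.21 + 27.06 = 73.18 ≈ 73.2 mm.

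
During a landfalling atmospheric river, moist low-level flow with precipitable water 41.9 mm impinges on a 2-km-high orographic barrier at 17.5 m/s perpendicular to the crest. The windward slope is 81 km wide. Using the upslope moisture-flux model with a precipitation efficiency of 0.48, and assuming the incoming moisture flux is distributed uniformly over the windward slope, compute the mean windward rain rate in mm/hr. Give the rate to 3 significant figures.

R ≈ 15.6 mm/hr

Incoming column moisture flux per unit ridge length: F = V × PW = 17.5 × 41.9 = 733.25 mm·m/s.
Spread over the 81 km slope with efficiency ε = 0.48: R = ε·F/W = 0.48 × 733.25 / 81000 m = 4.345e-03 mm/s.
R = 4.345e-03 × 3600 = 15.6 mm/hr.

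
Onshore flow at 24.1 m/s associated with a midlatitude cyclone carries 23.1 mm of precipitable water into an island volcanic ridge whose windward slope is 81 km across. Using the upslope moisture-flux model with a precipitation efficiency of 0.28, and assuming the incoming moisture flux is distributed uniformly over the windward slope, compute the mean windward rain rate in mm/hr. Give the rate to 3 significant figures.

Incoming column moisture flux per unit ridge length: F = V × PW = 24.1 × 23.1 = 556.71 mm·m/s.
Spread over the 81 km slope with efficiency ε = 0.28: R = ε·F/W = 0.28 × 556.71 / 81000 m = 1.924e-03 mm/s.
R = 1.924e-03 × 3600 = 6.93 mm/hr.

R ≈ 6.93 mm/hr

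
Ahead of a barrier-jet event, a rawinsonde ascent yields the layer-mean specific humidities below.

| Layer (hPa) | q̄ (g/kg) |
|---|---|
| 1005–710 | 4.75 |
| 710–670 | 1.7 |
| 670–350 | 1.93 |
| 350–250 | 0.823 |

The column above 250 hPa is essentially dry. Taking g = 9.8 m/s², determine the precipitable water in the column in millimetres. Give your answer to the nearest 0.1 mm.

PW ≈ 22.1 mm

Precipitable water is the column-integrated vapour mass per unit area: PW = (1/g) Σ q̄ Δp, with q in kg/kg and Δp in Pa (1 kg/m² of water = 1 mm).
Layer 1005–710 hPa: Δp = 295 hPa = 29500 Pa, q̄ = 0.00475 kg/kg → 0.00475 × 29500 / 9.8 = 14.30 mm
Layer 710–670 hPa: Δp = 40 hPa = 4000 Pa, q̄ = 0.0017 kg/kg → 0.0017 × 4000 / 9.8 = 0.69 mm
Layer 670–350 hPa: Δp = 320 hPa = 32000 Pa, q̄ = 0.00193 kg/kg → 0.00193 × 32000 / 9.8 = 6.30 mm
Layer 350–250 hPa: Δp = 100 hPa = 10000 Pa, q̄ = 0.000823 kg/kg → 0.000823 × 10000 / 9.8 = 0.84 mm
PW = 14.30 + 0.69 + 6.30 + 0.84 = 22.13 ≈ 22.1 mm.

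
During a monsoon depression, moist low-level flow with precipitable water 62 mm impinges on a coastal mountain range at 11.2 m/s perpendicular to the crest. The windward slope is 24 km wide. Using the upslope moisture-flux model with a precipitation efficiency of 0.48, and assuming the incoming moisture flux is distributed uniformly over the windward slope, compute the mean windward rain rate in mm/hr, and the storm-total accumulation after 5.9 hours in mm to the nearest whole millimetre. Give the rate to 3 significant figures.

R ≈ 50.0 mm/hr; total ≈ 295 mm

Incoming column moisture flux per unit ridge length: F = V × PW = 11.2 × 62 = 694.4 mm·m/s.
Spread over the 24 km slope with efficiency ε = 0.48: R = ε·F/W = 0.48 × 694.4 / 24000 m = 1.389e-02 mm/s.
R = 1.389e-02 × 3600 = 50.0 mm/hr.
Over 5.9 h: total = 50.0 × 5.9 = 295 mm.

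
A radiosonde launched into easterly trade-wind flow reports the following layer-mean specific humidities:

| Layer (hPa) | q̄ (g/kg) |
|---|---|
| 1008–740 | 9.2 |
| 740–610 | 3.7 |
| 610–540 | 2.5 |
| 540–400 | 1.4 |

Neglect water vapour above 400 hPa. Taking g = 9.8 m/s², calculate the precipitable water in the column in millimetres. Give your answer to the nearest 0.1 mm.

Precipitable water is the column-integrated vapour mass per unit area: PW = (1/g) Σ q̄ Δp, with q in kg/kg and Δp in Pa (1 kg/m² of water = 1 mm).
Layer 1008–740 hPa: Δp = 268 hPa = 26800 Pa, q̄ = 0.0092 kg/kg → 0.0092 × 26800 / 9.8 = 25.16 mm
Layer 740–610 hPa: Δp = 130 hPa = 13000 Pa, q̄ = 0.0037 kg/kg → 0.0037 × 13000 / 9.8 = 4.91 mm
Layer 610–540 hPa: Δp = 70 hPa = 7000 Pa, q̄ = 0.0025 kg/kg → 0.0025 × 7000 / 9.8 = 1.79 mm
Layer 540–400 hPa: Δp = 140 hPa = 14000 Pa, q̄ = 0.0014 kg/kg → 0.0014 × 14000 / 9.8 = 2.00 mm
PW = 25.16 + 4.91 + 1.79 + 2.00 = 33.86 ≈ 33.9 mm.

PW ≈ 33.9 mm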